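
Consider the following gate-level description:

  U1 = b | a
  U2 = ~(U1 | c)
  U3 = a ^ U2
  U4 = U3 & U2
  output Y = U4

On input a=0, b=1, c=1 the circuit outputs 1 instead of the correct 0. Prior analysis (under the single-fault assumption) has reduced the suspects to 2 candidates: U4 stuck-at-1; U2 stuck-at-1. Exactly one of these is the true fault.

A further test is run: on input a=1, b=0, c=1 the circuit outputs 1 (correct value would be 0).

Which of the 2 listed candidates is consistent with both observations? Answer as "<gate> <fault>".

Evaluate each candidate on input a=1, b=0, c=1:
  U4 stuck-at-1: U1=1, U2=0, U3=1, U4=1 [stuck-at-1] → 1 — matches
  U2 stuck-at-1: U1=1, U2=1 [stuck-at-1], U3=0, U4=0 → 0 — eliminated
Only U4 stuck-at-1 reproduces the observed 1.

U4 stuck-at-1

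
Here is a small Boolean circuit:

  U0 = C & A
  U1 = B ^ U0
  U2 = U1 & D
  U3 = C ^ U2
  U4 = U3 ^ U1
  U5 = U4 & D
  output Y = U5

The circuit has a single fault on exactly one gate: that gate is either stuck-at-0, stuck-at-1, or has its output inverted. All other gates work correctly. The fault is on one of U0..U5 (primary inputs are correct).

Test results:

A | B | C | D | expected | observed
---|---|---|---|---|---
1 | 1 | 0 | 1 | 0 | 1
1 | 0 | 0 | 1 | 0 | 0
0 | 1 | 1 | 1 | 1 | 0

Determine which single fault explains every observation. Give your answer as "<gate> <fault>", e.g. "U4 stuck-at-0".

U2 stuck-at-0

Fault-free values for test 1 (A=1, B=1, C=0, D=1): U0=0, U1=1, U2=1, U3=1, U4=0, U5=0, giving Y=0. Observed 1.
Test 1: faults giving observed 1 are {U2 stuck-at-0, U2 inverted output, U3 stuck-at-0, U3 inverted output, U4 stuck-at-1, U4 inverted output, U5 stuck-at-1, U5 inverted output}.
Test 2 (A=1, B=0, C=0, D=1): fault-free U0=0, U1=0, U2=0, U3=0, U4=0, U5=0 → 0; observed 0. Eliminates U2 inverted output, U3 inverted output, U4 stuck-at-1, U4 inverted output, U5 stuck-at-1, U5 inverted output.
Test 3 (A=0, B=1, C=1, D=1): fault-free U0=0, U1=1, U2=1, U3=0, U4=1, U5=1 → 1; observed 0. Eliminates U3 stuck-at-0.
Only U2 stuck-at-0 is consistent with every test.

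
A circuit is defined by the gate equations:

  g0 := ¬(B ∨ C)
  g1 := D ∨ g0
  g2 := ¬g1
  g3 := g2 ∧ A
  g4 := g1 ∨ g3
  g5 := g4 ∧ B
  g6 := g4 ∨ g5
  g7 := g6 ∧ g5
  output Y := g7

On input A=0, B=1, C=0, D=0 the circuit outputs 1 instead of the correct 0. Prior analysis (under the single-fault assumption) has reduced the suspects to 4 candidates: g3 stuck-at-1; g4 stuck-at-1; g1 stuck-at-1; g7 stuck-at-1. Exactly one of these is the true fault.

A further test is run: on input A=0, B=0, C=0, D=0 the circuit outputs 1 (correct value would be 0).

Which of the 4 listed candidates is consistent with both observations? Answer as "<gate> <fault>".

g7 stuck-at-1

Evaluate each candidate on input A=0, B=0, C=0, D=0:
  g3 stuck-at-1: g0=1, g1=1, g2=0, g3=1 [stuck-at-1], g4=1, g5=0, g6=1, g7=0 → 0 — eliminated
  g4 stuck-at-1: g0=1, g1=1, g2=0, g3=0, g4=1 [stuck-at-1], g5=0, g6=1, g7=0 → 0 — eliminated
  g1 stuck-at-1: g0=1, g1=1 [stuck-at-1], g2=0, g3=0, g4=1, g5=0, g6=1, g7=0 → 0 — eliminated
  g7 stuck-at-1: g0=1, g1=1, g2=0, g3=0, g4=1, g5=0, g6=1, g7=1 [stuck-at-1] → 1 — matches
Only g7 stuck-at-1 reproduces the observed 1.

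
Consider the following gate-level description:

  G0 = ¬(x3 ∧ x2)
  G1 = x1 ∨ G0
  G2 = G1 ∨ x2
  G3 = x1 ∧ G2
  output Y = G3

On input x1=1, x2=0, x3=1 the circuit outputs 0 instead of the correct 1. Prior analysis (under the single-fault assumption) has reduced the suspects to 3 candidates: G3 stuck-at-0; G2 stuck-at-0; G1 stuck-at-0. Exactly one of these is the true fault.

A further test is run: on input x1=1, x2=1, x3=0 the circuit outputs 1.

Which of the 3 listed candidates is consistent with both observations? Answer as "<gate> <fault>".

Evaluate each candidate on input x1=1, x2=1, x3=0:
  G3 stuck-at-0: G0=1, G1=1, G2=1, G3=0 [stuck-at-0] → 0 — eliminated
  G2 stuck-at-0: G0=1, G1=1, G2=0 [stuck-at-0], G3=0 → 0 — eliminated
  G1 stuck-at-0: G0=1, G1=0 [stuck-at-0], G2=1, G3=1 → 1 — matches
Only G1 stuck-at-0 reproduces the observed 1.

G1 stuck-at-0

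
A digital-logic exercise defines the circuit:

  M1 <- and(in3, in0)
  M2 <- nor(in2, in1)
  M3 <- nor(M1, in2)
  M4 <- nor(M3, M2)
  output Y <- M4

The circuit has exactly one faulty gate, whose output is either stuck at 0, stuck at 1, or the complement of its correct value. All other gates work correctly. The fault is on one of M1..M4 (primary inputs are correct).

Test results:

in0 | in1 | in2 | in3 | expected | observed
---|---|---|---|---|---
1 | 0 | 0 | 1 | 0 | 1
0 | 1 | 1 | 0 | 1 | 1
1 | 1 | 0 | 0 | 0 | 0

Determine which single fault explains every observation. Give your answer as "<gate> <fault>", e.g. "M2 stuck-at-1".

M2 stuck-at-0

Fault-free values for test 1 (in0=1, in1=0, in2=0, in3=1): M1=1, M2=1, M3=0, M4=0, giving Y=0. Observed 1.
Test 1: faults giving observed 1 are {M2 stuck-at-0, M2 inverted output, M4 stuck-at-1, M4 inverted output}.
Test 2 (in0=0, in1=1, in2=1, in3=0): fault-free M1=0, M2=0, M3=0, M4=1 → 1; observed 1. Eliminates M2 inverted output, M4 inverted output.
Test 3 (in0=1, in1=1, in2=0, in3=0): fault-free M1=0, M2=0, M3=1, M4=0 → 0; observed 0. Eliminates M4 stuck-at-1.
Only M2 stuck-at-0 is consistent with every test.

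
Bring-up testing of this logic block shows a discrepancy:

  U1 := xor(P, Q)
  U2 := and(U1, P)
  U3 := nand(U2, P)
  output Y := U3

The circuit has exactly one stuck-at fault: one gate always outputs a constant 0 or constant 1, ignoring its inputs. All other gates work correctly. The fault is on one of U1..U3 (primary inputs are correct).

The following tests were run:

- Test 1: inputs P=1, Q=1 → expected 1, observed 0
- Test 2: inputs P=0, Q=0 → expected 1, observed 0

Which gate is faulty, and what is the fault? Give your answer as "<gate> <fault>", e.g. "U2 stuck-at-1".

Fault-free values for test 1 (P=1, Q=1): U1=0, U2=0, U3=1, giving Y=1. Observed 0.
Test 1: faults giving observed 0 are {U1 stuck-at-1, U2 stuck-at-1, U3 stuck-at-0}.
Test 2 (P=0, Q=0): fault-free U1=0, U2=0, U3=1 → 1; observed 0. Eliminates U1 stuck-at-1, U2 stuck-at-1.
Only U3 stuck-at-0 is consistent with every test.

U3 stuck-at-0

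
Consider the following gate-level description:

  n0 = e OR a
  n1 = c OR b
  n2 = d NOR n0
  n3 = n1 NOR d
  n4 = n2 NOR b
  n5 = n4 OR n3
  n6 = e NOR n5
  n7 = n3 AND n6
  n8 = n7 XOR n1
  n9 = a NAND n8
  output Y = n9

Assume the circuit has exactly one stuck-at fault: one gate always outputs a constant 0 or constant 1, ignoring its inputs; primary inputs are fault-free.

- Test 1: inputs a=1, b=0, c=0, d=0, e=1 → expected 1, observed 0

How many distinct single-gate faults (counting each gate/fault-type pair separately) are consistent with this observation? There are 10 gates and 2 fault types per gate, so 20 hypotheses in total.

Fault-free: n0=1, n1=0, n2=0, n3=1, n4=1, n5=1, n6=0, n7=0, n8=0, n9=1 → 1. Observed 0.
  n0: none of the 2 fault types match ✗
  n1: stuck-at-1 ✓; others ✗
  n2: none of the 2 fault types match ✗
  n3: none of the 2 fault types match ✗
  n4: none of the 2 fault types match ✗
  n5: none of the 2 fault types match ✗
  n6: stuck-at-1 ✓; others ✗
  n7: stuck-at-1 ✓; others ✗
  n8: stuck-at-1 ✓; others ✗
  n9: stuck-at-0 ✓; others ✗
Consistent faults: {n1 stuck-at-1, n6 stuck-at-1, n7 stuck-at-1, n8 stuck-at-1, n9 stuck-at-0} — 5 in all.

5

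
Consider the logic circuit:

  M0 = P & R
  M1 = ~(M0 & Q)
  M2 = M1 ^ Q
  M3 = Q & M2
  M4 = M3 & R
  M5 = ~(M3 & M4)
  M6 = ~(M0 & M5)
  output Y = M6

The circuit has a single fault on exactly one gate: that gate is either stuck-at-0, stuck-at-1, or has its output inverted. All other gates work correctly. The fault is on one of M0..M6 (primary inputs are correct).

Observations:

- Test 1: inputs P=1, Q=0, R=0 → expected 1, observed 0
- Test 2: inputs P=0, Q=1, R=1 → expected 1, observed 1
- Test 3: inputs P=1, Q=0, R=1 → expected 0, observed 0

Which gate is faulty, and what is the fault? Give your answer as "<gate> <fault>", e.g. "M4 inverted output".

M0 stuck-at-1

Fault-free values for test 1 (P=1, Q=0, R=0): M0=0, M1=1, M2=1, M3=0, M4=0, M5=1, M6=1, giving Y=1. Observed 0.
Test 1: faults giving observed 0 are {M0 stuck-at-1, M0 inverted output, M6 stuck-at-0, M6 inverted output}.
Test 2 (P=0, Q=1, R=1): fault-free M0=0, M1=1, M2=0, M3=0, M4=0, M5=1, M6=1 → 1; observed 1. Eliminates M6 stuck-at-0, M6 inverted output.
Test 3 (P=1, Q=0, R=1): fault-free M0=1, M1=1, M2=1, M3=0, M4=0, M5=1, M6=0 → 0; observed 0. Eliminates M0 inverted output.
Only M0 stuck-at-1 is consistent with every test.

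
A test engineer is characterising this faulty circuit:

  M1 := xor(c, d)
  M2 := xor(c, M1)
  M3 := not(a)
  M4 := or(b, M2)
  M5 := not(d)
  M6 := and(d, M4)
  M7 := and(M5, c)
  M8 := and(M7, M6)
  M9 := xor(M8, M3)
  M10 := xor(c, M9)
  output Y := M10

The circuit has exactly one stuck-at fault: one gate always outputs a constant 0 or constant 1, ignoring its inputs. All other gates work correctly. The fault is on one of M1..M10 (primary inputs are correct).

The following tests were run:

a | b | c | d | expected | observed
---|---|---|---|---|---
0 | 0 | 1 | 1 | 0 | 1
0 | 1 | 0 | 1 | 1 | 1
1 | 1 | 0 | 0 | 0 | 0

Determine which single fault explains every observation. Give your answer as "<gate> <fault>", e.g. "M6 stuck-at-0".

M5 stuck-at-1

Fault-free values for test 1 (a=0, b=0, c=1, d=1): M1=0, M2=1, M3=1, M4=1, M5=0, M6=1, M7=0, M8=0, M9=1, M10=0, giving Y=0. Observed 1.
Test 1: faults giving observed 1 are {M3 stuck-at-0, M5 stuck-at-1, M7 stuck-at-1, M8 stuck-at-1, M9 stuck-at-0, M10 stuck-at-1}.
Test 2 (a=0, b=1, c=0, d=1): fault-free M1=1, M2=1, M3=1, M4=1, M5=0, M6=1, M7=0, M8=0, M9=1, M10=1 → 1; observed 1. Eliminates M3 stuck-at-0, M7 stuck-at-1, M8 stuck-at-1, M9 stuck-at-0.
Test 3 (a=1, b=1, c=0, d=0): fault-free M1=0, M2=0, M3=0, M4=1, M5=1, M6=0, M7=0, M8=0, M9=0, M10=0 → 0; observed 0. Eliminates M10 stuck-at-1.
Only M5 stuck-at-1 is consistent with every test.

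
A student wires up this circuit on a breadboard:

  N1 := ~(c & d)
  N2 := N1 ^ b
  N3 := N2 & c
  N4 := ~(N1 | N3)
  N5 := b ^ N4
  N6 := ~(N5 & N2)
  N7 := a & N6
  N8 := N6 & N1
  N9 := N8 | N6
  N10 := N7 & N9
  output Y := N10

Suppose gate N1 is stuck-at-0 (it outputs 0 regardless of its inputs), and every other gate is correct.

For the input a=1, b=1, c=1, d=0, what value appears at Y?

0

Propagate with N1 forced: N1=0 [stuck-at-0], N2=1, N3=1, N4=0, N5=1, N6=0, N7=0, N8=0, N9=0, N10=0.
So Y = 0. (Without the fault it would be 1.)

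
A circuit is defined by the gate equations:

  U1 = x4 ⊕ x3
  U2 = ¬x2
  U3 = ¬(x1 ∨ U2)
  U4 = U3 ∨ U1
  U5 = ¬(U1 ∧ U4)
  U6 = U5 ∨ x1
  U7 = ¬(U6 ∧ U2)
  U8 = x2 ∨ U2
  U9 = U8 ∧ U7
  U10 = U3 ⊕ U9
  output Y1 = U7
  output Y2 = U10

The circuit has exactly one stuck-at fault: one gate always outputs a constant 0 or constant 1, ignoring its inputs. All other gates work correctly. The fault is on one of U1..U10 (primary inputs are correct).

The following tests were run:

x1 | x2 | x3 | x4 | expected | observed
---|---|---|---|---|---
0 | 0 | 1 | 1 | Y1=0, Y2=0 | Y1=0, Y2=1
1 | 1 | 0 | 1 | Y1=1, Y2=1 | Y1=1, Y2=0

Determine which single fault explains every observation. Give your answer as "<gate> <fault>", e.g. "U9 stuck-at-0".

Fault-free values for test 1 (x1=0, x2=0, x3=1, x4=1): U1=0, U2=1, U3=0, U4=0, U5=1, U6=1, U7=0, U8=1, U9=0, U10=0, giving Y1=0, Y2=0. Observed Y1=0, Y2=1.
Test 1: faults giving observed Y1=0, Y2=1 are {U3 stuck-at-1, U9 stuck-at-1, U10 stuck-at-1}.
Test 2 (x1=1, x2=1, x3=0, x4=1): fault-free U1=1, U2=0, U3=0, U4=1, U5=0, U6=1, U7=1, U8=1, U9=1, U10=1 → Y1=1, Y2=1; observed Y1=1, Y2=0. Eliminates U9 stuck-at-1, U10 stuck-at-1.
Only U3 stuck-at-1 is consistent with every test.

U3 stuck-at-1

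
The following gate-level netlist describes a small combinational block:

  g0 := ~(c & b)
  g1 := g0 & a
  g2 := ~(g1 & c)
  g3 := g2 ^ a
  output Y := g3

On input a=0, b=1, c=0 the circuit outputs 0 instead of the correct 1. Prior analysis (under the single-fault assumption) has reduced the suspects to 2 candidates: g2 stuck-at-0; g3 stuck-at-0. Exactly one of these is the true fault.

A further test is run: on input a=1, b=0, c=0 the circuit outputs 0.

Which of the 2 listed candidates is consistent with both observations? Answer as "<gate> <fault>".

Evaluate each candidate on input a=1, b=0, c=0:
  g2 stuck-at-0: g0=1, g1=1, g2=0 [stuck-at-0], g3=1 → 1 — eliminated
  g3 stuck-at-0: g0=1, g1=1, g2=1, g3=0 [stuck-at-0] → 0 — matches
Only g3 stuck-at-0 reproduces the observed 0.

g3 stuck-at-0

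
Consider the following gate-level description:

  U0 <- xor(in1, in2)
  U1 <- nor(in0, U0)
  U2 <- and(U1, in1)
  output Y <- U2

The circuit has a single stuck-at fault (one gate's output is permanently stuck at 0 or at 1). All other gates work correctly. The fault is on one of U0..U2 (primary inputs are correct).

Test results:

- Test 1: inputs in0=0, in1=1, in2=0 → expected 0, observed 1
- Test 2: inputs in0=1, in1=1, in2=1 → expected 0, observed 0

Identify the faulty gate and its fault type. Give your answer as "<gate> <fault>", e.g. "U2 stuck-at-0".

Fault-free values for test 1 (in0=0, in1=1, in2=0): U0=1, U1=0, U2=0, giving Y=0. Observed 1.
Test 1: faults giving observed 1 are {U0 stuck-at-0, U1 stuck-at-1, U2 stuck-at-1}.
Test 2 (in0=1, in1=1, in2=1): fault-free U0=0, U1=0, U2=0 → 0; observed 0. Eliminates U1 stuck-at-1, U2 stuck-at-1.
Only U0 stuck-at-0 is consistent with every test.

U0 stuck-at-0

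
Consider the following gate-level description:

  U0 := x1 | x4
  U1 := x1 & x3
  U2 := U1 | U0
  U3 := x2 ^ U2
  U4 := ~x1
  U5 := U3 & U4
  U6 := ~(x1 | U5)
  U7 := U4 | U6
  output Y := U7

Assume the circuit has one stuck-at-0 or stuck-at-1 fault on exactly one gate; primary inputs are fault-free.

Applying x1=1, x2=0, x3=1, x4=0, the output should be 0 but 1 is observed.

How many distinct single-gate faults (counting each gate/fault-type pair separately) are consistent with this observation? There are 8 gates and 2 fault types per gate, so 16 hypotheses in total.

3

Fault-free: U0=1, U1=1, U2=1, U3=1, U4=0, U5=0, U6=0, U7=0 → 0. Observed 1.
  U0: none of the 2 fault types match ✗
  U1: none of the 2 fault types match ✗
  U2: none of the 2 fault types match ✗
  U3: none of the 2 fault types match ✗
  U4: stuck-at-1 ✓; others ✗
  U5: none of the 2 fault types match ✗
  U6: stuck-at-1 ✓; others ✗
  U7: stuck-at-1 ✓; others ✗
Consistent faults: {U4 stuck-at-1, U6 stuck-at-1, U7 stuck-at-1} — 3 in all.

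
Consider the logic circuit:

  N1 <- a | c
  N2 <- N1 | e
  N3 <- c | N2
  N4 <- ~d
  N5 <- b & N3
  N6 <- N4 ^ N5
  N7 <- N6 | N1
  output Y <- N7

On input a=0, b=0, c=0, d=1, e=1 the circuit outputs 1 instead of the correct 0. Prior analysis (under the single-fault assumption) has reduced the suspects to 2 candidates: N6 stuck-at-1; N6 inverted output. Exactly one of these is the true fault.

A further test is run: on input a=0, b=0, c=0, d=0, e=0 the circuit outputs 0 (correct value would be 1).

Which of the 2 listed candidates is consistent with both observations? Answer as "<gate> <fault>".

N6 inverted output

Evaluate each candidate on input a=0, b=0, c=0, d=0, e=0:
  N6 stuck-at-1: N1=0, N2=0, N3=0, N4=1, N5=0, N6=1 [stuck-at-1], N7=1 → 1 — eliminated
  N6 inverted output: N1=0, N2=0, N3=0, N4=1, N5=0, N6=0 [inverted output], N7=0 → 0 — matches
Only N6 inverted output reproduces the observed 0.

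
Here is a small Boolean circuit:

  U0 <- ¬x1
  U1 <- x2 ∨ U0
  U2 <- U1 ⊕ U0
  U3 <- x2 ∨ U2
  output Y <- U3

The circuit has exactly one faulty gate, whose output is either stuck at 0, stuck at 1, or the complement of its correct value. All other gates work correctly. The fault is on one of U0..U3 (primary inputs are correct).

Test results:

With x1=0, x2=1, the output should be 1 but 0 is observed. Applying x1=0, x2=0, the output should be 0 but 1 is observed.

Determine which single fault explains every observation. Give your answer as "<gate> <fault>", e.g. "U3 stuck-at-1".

Fault-free values for test 1 (x1=0, x2=1): U0=1, U1=1, U2=0, U3=1, giving Y=1. Observed 0.
Test 1: faults giving observed 0 are {U3 stuck-at-0, U3 inverted output}.
Test 2 (x1=0, x2=0): fault-free U0=1, U1=1, U2=0, U3=0 → 0; observed 1. Eliminates U3 stuck-at-0.
Only U3 inverted output is consistent with every test.

U3 inverted output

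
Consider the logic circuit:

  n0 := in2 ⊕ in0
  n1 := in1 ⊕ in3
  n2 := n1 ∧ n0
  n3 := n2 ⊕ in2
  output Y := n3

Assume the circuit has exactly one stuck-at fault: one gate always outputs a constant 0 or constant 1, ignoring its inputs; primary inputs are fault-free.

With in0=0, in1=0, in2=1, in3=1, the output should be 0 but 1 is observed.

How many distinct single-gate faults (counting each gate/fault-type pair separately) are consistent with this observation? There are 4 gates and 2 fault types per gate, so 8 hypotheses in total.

Fault-free: n0=1, n1=1, n2=1, n3=0 → 0. Observed 1.
  n0 stuck-at-0: output 1 ✓
  n0 stuck-at-1: output 0 ✗
  n1 stuck-at-0: output 1 ✓
  n1 stuck-at-1: output 0 ✗
  n2 stuck-at-0: output 1 ✓
  n2 stuck-at-1: output 0 ✗
  n3 stuck-at-0: output 0 ✗
  n3 stuck-at-1: output 1 ✓
Consistent faults: {n0 stuck-at-0, n1 stuck-at-0, n2 stuck-at-0, n3 stuck-at-1} — 4 in all.

4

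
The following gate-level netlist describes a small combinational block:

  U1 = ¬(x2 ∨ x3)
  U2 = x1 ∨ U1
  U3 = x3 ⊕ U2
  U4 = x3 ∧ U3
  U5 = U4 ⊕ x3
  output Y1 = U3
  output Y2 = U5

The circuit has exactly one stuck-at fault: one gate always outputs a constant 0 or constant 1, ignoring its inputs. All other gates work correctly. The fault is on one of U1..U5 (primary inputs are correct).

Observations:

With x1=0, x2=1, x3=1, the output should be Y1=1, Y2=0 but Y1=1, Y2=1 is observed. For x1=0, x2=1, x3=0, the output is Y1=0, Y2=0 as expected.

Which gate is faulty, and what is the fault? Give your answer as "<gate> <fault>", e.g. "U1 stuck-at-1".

U4 stuck-at-0

Fault-free values for test 1 (x1=0, x2=1, x3=1): U1=0, U2=0, U3=1, U4=1, U5=0, giving Y1=1, Y2=0. Observed Y1=1, Y2=1.
Test 1: faults giving observed Y1=1, Y2=1 are {U4 stuck-at-0, U5 stuck-at-1}.
Test 2 (x1=0, x2=1, x3=0): fault-free U1=0, U2=0, U3=0, U4=0, U5=0 → Y1=0, Y2=0; observed Y1=0, Y2=0. Eliminates U5 stuck-at-1.
Only U4 stuck-at-0 is consistent with every test.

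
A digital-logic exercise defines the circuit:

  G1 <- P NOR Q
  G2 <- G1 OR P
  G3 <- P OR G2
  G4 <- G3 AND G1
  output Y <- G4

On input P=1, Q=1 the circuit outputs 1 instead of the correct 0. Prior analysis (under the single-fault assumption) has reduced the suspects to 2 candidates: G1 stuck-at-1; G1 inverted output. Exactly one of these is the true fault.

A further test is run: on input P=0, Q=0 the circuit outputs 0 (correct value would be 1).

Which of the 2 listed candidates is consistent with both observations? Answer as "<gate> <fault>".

Evaluate each candidate on input P=0, Q=0:
  G1 stuck-at-1: G1=1 [stuck-at-1], G2=1, G3=1, G4=1 → 1 — eliminated
  G1 inverted output: G1=0 [inverted output], G2=0, G3=0, G4=0 → 0 — matches
Only G1 inverted output reproduces the observed 0.

G1 inverted output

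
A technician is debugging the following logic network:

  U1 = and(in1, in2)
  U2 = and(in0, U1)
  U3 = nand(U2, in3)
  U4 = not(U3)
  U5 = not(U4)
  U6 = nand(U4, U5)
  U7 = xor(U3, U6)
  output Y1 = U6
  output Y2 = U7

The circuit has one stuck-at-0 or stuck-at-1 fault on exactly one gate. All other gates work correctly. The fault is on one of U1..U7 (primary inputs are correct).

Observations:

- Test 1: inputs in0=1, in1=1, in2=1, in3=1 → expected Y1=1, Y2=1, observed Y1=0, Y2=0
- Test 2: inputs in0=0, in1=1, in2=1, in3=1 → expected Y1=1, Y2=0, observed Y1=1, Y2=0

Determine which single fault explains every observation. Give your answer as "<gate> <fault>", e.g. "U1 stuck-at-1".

U5 stuck-at-1

Fault-free values for test 1 (in0=1, in1=1, in2=1, in3=1): U1=1, U2=1, U3=0, U4=1, U5=0, U6=1, U7=1, giving Y1=1, Y2=1. Observed Y1=0, Y2=0.
Test 1: faults giving observed Y1=0, Y2=0 are {U5 stuck-at-1, U6 stuck-at-0}.
Test 2 (in0=0, in1=1, in2=1, in3=1): fault-free U1=1, U2=0, U3=1, U4=0, U5=1, U6=1, U7=0 → Y1=1, Y2=0; observed Y1=1, Y2=0. Eliminates U6 stuck-at-0.
Only U5 stuck-at-1 is consistent with every test.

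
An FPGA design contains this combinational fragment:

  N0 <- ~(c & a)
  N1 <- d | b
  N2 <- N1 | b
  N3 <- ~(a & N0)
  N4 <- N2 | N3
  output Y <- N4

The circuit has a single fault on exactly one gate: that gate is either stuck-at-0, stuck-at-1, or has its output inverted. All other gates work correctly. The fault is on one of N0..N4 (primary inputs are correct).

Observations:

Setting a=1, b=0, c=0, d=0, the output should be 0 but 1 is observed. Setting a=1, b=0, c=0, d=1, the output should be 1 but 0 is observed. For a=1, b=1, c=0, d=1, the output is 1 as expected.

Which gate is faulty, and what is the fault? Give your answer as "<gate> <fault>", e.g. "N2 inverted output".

Fault-free values for test 1 (a=1, b=0, c=0, d=0): N0=1, N1=0, N2=0, N3=0, N4=0, giving Y=0. Observed 1.
Test 1: faults giving observed 1 are {N0 stuck-at-0, N0 inverted output, N1 stuck-at-1, N1 inverted output, N2 stuck-at-1, N2 inverted output, N3 stuck-at-1, N3 inverted output, N4 stuck-at-1, N4 inverted output}.
Test 2 (a=1, b=0, c=0, d=1): fault-free N0=1, N1=1, N2=1, N3=0, N4=1 → 1; observed 0. Eliminates N0 stuck-at-0, N0 inverted output, N1 stuck-at-1, N2 stuck-at-1, N3 stuck-at-1, N3 inverted output, N4 stuck-at-1.
Test 3 (a=1, b=1, c=0, d=1): fault-free N0=1, N1=1, N2=1, N3=0, N4=1 → 1; observed 1. Eliminates N2 inverted output, N4 inverted output.
Only N1 inverted output is consistent with every test.

N1 inverted output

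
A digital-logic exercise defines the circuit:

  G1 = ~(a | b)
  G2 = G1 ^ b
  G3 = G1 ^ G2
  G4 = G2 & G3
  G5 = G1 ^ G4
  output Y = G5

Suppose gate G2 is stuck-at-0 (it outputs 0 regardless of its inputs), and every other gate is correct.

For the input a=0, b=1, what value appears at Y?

Propagate with G2 forced: G1=0, G2=0 [stuck-at-0], G3=0, G4=0, G5=0.
So Y = 0. (Without the fault it would be 1.)

0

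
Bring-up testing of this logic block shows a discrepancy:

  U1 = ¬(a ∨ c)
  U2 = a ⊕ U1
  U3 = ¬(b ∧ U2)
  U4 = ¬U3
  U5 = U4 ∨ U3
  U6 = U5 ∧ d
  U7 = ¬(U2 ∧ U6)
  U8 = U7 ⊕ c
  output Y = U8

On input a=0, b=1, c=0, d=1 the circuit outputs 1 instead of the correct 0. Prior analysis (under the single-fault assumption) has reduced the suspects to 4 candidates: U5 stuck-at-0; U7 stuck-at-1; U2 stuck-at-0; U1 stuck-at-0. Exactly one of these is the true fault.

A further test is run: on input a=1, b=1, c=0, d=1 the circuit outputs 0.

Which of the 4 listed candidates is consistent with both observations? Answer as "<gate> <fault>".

Evaluate each candidate on input a=1, b=1, c=0, d=1:
  U5 stuck-at-0: U1=0, U2=1, U3=0, U4=1, U5=0 [stuck-at-0], U6=0, U7=1, U8=1 → 1 — eliminated
  U7 stuck-at-1: U1=0, U2=1, U3=0, U4=1, U5=1, U6=1, U7=1 [stuck-at-1], U8=1 → 1 — eliminated
  U2 stuck-at-0: U1=0, U2=0 [stuck-at-0], U3=1, U4=0, U5=1, U6=1, U7=1, U8=1 → 1 — eliminated
  U1 stuck-at-0: U1=0 [stuck-at-0], U2=1, U3=0, U4=1, U5=1, U6=1, U7=0, U8=0 → 0 — matches
Only U1 stuck-at-0 reproduces the observed 0.

U1 stuck-at-0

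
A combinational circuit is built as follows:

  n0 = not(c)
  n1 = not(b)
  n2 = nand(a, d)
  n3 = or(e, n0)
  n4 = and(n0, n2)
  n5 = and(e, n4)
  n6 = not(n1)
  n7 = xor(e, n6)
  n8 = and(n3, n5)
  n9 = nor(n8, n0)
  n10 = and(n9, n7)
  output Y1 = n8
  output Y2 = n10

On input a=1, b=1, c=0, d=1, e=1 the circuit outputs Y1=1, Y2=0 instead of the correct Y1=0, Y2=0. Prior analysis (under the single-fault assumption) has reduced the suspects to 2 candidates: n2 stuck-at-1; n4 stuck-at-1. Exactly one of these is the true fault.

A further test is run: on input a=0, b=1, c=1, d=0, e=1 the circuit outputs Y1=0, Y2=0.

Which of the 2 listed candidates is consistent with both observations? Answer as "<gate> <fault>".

n2 stuck-at-1

Evaluate each candidate on input a=0, b=1, c=1, d=0, e=1:
  n2 stuck-at-1: n0=0, n1=0, n2=1 [stuck-at-1], n3=1, n4=0, n5=0, n6=1, n7=0, n8=0, n9=1, n10=0 → Y1=0, Y2=0 — matches
  n4 stuck-at-1: n0=0, n1=0, n2=1, n3=1, n4=1 [stuck-at-1], n5=1, n6=1, n7=0, n8=1, n9=0, n10=0 → Y1=1, Y2=0 — eliminated
Only n2 stuck-at-1 reproduces the observed Y1=0, Y2=0.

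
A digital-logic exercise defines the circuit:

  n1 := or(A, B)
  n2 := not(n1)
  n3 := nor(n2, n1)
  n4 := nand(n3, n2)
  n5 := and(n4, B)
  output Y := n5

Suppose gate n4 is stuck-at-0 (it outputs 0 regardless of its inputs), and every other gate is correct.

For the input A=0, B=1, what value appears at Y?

0

Propagate with n4 forced: n1=1, n2=0, n3=0, n4=0 [stuck-at-0], n5=0.
So Y = 0. (Without the fault it would be 1.)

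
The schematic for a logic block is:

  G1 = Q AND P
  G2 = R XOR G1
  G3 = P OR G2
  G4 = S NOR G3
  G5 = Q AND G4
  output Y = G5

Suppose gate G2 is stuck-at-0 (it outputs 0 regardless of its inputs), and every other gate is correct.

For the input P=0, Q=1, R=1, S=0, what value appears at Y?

Propagate with G2 forced: G1=0, G2=0 [stuck-at-0], G3=0, G4=1, G5=1.
So Y = 1. (Without the fault it would be 0.)

1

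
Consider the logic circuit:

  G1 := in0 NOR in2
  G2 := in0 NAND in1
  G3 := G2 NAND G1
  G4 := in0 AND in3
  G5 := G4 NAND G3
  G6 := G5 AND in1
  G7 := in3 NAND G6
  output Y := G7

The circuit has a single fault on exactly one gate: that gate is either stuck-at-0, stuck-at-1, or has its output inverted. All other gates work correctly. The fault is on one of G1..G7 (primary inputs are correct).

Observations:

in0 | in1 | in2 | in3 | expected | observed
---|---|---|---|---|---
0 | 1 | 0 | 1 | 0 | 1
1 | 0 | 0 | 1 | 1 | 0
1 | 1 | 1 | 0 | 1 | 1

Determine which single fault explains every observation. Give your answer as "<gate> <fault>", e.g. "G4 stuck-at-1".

G6 inverted output

Fault-free values for test 1 (in0=0, in1=1, in2=0, in3=1): G1=1, G2=1, G3=0, G4=0, G5=1, G6=1, G7=0, giving Y=0. Observed 1.
Test 1: faults giving observed 1 are {G5 stuck-at-0, G5 inverted output, G6 stuck-at-0, G6 inverted output, G7 stuck-at-1, G7 inverted output}.
Test 2 (in0=1, in1=0, in2=0, in3=1): fault-free G1=0, G2=1, G3=1, G4=1, G5=0, G6=0, G7=1 → 1; observed 0. Eliminates G5 stuck-at-0, G5 inverted output, G6 stuck-at-0, G7 stuck-at-1.
Test 3 (in0=1, in1=1, in2=1, in3=0): fault-free G1=0, G2=0, G3=1, G4=0, G5=1, G6=1, G7=1 → 1; observed 1. Eliminates G7 inverted output.
Only G6 inverted output is consistent with every test.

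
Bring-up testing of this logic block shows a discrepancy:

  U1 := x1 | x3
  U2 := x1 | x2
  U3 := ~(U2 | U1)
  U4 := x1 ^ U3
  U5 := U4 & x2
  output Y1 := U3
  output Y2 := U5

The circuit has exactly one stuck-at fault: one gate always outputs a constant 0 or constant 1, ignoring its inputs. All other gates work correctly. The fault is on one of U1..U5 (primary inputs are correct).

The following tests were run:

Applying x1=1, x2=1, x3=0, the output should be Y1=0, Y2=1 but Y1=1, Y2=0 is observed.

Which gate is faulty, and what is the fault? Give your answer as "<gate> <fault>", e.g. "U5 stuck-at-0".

U3 stuck-at-1

Fault-free values for test 1 (x1=1, x2=1, x3=0): U1=1, U2=1, U3=0, U4=1, U5=1, giving Y1=0, Y2=1. Observed Y1=1, Y2=0.
Test 1: faults giving observed Y1=1, Y2=0 are {U3 stuck-at-1}.
Only U3 stuck-at-1 is consistent with every test.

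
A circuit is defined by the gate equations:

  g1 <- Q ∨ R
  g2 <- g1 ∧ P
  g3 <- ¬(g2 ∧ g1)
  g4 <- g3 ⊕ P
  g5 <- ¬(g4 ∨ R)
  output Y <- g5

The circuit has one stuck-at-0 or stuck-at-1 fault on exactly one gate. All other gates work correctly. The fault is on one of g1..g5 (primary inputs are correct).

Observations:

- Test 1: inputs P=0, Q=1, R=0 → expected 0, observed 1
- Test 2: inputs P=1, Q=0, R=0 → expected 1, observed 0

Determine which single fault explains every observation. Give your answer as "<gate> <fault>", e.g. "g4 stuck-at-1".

g3 stuck-at-0

Fault-free values for test 1 (P=0, Q=1, R=0): g1=1, g2=0, g3=1, g4=1, g5=0, giving Y=0. Observed 1.
Test 1: faults giving observed 1 are {g2 stuck-at-1, g3 stuck-at-0, g4 stuck-at-0, g5 stuck-at-1}.
Test 2 (P=1, Q=0, R=0): fault-free g1=0, g2=0, g3=1, g4=0, g5=1 → 1; observed 0. Eliminates g2 stuck-at-1, g4 stuck-at-0, g5 stuck-at-1.
Only g3 stuck-at-0 is consistent with every test.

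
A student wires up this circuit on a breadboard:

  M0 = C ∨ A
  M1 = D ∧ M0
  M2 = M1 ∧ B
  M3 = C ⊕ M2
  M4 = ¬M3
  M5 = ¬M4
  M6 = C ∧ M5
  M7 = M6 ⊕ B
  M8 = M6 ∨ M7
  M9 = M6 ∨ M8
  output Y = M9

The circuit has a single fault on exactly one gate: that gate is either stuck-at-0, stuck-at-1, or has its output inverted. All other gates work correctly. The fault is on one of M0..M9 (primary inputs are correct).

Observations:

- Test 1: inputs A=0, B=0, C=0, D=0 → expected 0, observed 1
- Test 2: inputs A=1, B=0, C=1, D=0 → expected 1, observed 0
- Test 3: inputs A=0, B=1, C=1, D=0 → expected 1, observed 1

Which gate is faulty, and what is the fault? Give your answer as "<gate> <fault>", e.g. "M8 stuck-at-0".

M6 inverted output

Fault-free values for test 1 (A=0, B=0, C=0, D=0): M0=0, M1=0, M2=0, M3=0, M4=1, M5=0, M6=0, M7=0, M8=0, M9=0, giving Y=0. Observed 1.
Test 1: faults giving observed 1 are {M6 stuck-at-1, M6 inverted output, M7 stuck-at-1, M7 inverted output, M8 stuck-at-1, M8 inverted output, M9 stuck-at-1, M9 inverted output}.
Test 2 (A=1, B=0, C=1, D=0): fault-free M0=1, M1=0, M2=0, M3=1, M4=0, M5=1, M6=1, M7=1, M8=1, M9=1 → 1; observed 0. Eliminates M6 stuck-at-1, M7 stuck-at-1, M7 inverted output, M8 stuck-at-1, M8 inverted output, M9 stuck-at-1.
Test 3 (A=0, B=1, C=1, D=0): fault-free M0=1, M1=0, M2=0, M3=1, M4=0, M5=1, M6=1, M7=0, M8=1, M9=1 → 1; observed 1. Eliminates M9 inverted output.
Only M6 inverted output is consistent with every test.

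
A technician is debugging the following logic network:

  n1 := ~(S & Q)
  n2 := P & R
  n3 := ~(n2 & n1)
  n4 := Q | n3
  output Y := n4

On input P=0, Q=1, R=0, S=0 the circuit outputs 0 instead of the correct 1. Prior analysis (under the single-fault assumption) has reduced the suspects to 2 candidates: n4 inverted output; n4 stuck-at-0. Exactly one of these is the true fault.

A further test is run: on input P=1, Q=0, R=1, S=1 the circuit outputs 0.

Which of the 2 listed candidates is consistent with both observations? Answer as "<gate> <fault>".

n4 stuck-at-0

Evaluate each candidate on input P=1, Q=0, R=1, S=1:
  n4 inverted output: n1=1, n2=1, n3=0, n4=1 [inverted output] → 1 — eliminated
  n4 stuck-at-0: n1=1, n2=1, n3=0, n4=0 [stuck-at-0] → 0 — matches
Only n4 stuck-at-0 reproduces the observed 0.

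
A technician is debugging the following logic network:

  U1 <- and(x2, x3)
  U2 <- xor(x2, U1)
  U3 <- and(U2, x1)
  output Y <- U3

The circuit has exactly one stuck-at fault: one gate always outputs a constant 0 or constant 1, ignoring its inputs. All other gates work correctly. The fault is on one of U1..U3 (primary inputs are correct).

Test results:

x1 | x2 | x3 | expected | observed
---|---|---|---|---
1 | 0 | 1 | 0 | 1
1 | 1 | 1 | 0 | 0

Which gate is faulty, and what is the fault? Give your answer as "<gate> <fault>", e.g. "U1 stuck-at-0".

U1 stuck-at-1

Fault-free values for test 1 (x1=1, x2=0, x3=1): U1=0, U2=0, U3=0, giving Y=0. Observed 1.
Test 1: faults giving observed 1 are {U1 stuck-at-1, U2 stuck-at-1, U3 stuck-at-1}.
Test 2 (x1=1, x2=1, x3=1): fault-free U1=1, U2=0, U3=0 → 0; observed 0. Eliminates U2 stuck-at-1, U3 stuck-at-1.
Only U1 stuck-at-1 is consistent with every test.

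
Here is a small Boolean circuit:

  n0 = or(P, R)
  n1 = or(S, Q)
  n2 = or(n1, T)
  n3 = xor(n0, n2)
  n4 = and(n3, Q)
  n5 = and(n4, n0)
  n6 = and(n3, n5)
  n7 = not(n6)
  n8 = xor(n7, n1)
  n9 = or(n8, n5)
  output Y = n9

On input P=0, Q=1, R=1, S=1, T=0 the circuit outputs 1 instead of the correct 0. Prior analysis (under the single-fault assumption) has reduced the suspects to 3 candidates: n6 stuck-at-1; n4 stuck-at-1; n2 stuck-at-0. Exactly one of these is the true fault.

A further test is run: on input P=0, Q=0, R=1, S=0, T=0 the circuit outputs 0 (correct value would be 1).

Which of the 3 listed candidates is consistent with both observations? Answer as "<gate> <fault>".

Evaluate each candidate on input P=0, Q=0, R=1, S=0, T=0:
  n6 stuck-at-1: n0=1, n1=0, n2=0, n3=1, n4=0, n5=0, n6=1 [stuck-at-1], n7=0, n8=0, n9=0 → 0 — matches
  n4 stuck-at-1: n0=1, n1=0, n2=0, n3=1, n4=1 [stuck-at-1], n5=1, n6=1, n7=0, n8=0, n9=1 → 1 — eliminated
  n2 stuck-at-0: n0=1, n1=0, n2=0 [stuck-at-0], n3=1, n4=0, n5=0, n6=0, n7=1, n8=1, n9=1 → 1 — eliminated
Only n6 stuck-at-1 reproduces the observed 0.

n6 stuck-at-1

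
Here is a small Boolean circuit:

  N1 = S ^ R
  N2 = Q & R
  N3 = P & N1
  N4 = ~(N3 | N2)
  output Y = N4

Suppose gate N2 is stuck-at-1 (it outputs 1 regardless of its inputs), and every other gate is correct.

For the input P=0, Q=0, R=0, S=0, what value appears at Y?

Propagate with N2 forced: N1=0, N2=1 [stuck-at-1], N3=0, N4=0.
So Y = 0. (Without the fault it would be 1.)

0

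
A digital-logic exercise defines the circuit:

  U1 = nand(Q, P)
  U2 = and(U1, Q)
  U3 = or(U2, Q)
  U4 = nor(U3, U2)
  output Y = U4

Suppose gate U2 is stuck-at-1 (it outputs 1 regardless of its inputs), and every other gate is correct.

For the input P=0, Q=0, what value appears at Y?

0

Propagate with U2 forced: U1=1, U2=1 [stuck-at-1], U3=1, U4=0.
So Y = 0. (Without the fault it would be 1.)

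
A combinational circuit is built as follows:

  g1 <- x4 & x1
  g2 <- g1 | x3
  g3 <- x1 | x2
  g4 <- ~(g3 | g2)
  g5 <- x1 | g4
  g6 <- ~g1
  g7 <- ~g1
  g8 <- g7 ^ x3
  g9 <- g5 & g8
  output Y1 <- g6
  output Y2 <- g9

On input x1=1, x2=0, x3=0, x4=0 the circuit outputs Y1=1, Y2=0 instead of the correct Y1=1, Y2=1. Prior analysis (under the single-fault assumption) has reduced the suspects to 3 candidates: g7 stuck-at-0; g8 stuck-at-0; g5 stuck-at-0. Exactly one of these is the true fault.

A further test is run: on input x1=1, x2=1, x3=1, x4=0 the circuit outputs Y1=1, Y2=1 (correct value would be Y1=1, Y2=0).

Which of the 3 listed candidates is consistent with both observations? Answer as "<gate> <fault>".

g7 stuck-at-0

Evaluate each candidate on input x1=1, x2=1, x3=1, x4=0:
  g7 stuck-at-0: g1=0, g2=1, g3=1, g4=0, g5=1, g6=1, g7=0 [stuck-at-0], g8=1, g9=1 → Y1=1, Y2=1 — matches
  g8 stuck-at-0: g1=0, g2=1, g3=1, g4=0, g5=1, g6=1, g7=1, g8=0 [stuck-at-0], g9=0 → Y1=1, Y2=0 — eliminated
  g5 stuck-at-0: g1=0, g2=1, g3=1, g4=0, g5=0 [stuck-at-0], g6=1, g7=1, g8=0, g9=0 → Y1=1, Y2=0 — eliminated
Only g7 stuck-at-0 reproduces the observed Y1=1, Y2=1.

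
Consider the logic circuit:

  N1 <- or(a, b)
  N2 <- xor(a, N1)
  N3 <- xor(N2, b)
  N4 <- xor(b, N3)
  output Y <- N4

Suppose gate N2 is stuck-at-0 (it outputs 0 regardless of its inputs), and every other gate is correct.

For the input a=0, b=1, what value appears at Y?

0

Propagate with N2 forced: N1=1, N2=0 [stuck-at-0], N3=1, N4=0.
So Y = 0. (Without the fault it would be 1.)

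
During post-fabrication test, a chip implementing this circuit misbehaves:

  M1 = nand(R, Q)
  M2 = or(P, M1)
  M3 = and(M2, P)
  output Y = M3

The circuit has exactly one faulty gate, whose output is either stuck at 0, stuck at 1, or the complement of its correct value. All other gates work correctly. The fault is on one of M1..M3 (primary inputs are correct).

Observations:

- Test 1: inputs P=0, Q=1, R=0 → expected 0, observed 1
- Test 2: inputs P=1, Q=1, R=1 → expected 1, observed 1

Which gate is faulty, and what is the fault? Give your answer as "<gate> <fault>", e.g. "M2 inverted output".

Fault-free values for test 1 (P=0, Q=1, R=0): M1=1, M2=1, M3=0, giving Y=0. Observed 1.
Test 1: faults giving observed 1 are {M3 stuck-at-1, M3 inverted output}.
Test 2 (P=1, Q=1, R=1): fault-free M1=0, M2=1, M3=1 → 1; observed 1. Eliminates M3 inverted output.
Only M3 stuck-at-1 is consistent with every test.

M3 stuck-at-1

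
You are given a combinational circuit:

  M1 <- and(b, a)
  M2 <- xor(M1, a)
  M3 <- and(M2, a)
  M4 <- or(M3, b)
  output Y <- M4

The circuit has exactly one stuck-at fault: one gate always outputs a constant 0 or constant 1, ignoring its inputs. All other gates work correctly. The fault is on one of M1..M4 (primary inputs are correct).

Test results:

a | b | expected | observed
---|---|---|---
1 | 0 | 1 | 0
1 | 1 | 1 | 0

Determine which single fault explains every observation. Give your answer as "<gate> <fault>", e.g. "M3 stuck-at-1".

Fault-free values for test 1 (a=1, b=0): M1=0, M2=1, M3=1, M4=1, giving Y=1. Observed 0.
Test 1: faults giving observed 0 are {M1 stuck-at-1, M2 stuck-at-0, M3 stuck-at-0, M4 stuck-at-0}.
Test 2 (a=1, b=1): fault-free M1=1, M2=0, M3=0, M4=1 → 1; observed 0. Eliminates M1 stuck-at-1, M2 stuck-at-0, M3 stuck-at-0.
Only M4 stuck-at-0 is consistent with every test.

M4 stuck-at-0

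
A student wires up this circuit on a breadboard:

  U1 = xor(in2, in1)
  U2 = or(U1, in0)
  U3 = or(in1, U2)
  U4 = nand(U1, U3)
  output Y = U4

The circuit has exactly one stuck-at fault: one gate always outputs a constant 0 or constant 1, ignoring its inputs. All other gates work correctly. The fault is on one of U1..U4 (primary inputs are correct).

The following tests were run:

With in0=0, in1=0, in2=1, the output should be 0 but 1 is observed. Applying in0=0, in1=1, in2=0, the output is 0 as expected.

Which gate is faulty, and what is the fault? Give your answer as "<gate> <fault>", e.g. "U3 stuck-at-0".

U2 stuck-at-0

Fault-free values for test 1 (in0=0, in1=0, in2=1): U1=1, U2=1, U3=1, U4=0, giving Y=0. Observed 1.
Test 1: faults giving observed 1 are {U1 stuck-at-0, U2 stuck-at-0, U3 stuck-at-0, U4 stuck-at-1}.
Test 2 (in0=0, in1=1, in2=0): fault-free U1=1, U2=1, U3=1, U4=0 → 0; observed 0. Eliminates U1 stuck-at-0, U3 stuck-at-0, U4 stuck-at-1.
Only U2 stuck-at-0 is consistent with every test.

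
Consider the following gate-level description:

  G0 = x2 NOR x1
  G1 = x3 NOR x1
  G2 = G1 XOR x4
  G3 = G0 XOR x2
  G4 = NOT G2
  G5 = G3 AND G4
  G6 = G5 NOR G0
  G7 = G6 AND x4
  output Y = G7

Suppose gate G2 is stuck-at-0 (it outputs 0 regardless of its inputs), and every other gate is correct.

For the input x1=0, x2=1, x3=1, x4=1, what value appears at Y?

Propagate with G2 forced: G0=0, G1=0, G2=0 [stuck-at-0], G3=1, G4=1, G5=1, G6=0, G7=0.
So Y = 0. (Without the fault it would be 1.)

0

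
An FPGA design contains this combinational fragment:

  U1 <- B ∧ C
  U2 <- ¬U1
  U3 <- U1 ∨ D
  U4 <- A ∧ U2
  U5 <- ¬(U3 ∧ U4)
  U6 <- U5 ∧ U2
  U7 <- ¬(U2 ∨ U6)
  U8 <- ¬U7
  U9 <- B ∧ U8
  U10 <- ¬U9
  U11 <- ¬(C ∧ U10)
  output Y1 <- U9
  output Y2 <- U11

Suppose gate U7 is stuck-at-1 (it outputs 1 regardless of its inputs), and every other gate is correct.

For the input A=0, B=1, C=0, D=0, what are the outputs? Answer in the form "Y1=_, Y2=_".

Y1=0, Y2=1

Propagate with U7 forced: U1=0, U2=1, U3=0, U4=0, U5=1, U6=1, U7=1 [stuck-at-1], U8=0, U9=0, U10=1, U11=1.
So the outputs are Y1=0, Y2=1. (Without the fault they would be Y1=1, Y2=1.)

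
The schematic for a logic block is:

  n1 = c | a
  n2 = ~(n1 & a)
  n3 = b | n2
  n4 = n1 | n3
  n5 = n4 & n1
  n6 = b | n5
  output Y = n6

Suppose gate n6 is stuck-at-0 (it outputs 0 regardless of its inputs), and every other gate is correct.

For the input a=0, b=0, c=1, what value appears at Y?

0

Propagate with n6 forced: n1=1, n2=1, n3=1, n4=1, n5=1, n6=0 [stuck-at-0].
So Y = 0. (Without the fault it would be 1.)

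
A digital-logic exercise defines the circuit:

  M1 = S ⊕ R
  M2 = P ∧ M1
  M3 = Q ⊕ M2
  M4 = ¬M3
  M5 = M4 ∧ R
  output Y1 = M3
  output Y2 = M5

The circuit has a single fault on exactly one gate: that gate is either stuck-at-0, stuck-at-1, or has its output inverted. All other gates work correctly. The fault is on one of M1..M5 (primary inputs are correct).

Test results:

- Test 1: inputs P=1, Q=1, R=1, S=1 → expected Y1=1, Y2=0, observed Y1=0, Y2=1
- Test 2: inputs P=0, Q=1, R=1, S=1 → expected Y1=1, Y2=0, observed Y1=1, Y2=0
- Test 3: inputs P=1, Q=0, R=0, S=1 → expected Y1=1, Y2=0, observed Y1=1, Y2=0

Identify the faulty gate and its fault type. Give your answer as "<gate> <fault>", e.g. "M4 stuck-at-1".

M1 stuck-at-1

Fault-free values for test 1 (P=1, Q=1, R=1, S=1): M1=0, M2=0, M3=1, M4=0, M5=0, giving Y1=1, Y2=0. Observed Y1=0, Y2=1.
Test 1: faults giving observed Y1=0, Y2=1 are {M1 stuck-at-1, M1 inverted output, M2 stuck-at-1, M2 inverted output, M3 stuck-at-0, M3 inverted output}.
Test 2 (P=0, Q=1, R=1, S=1): fault-free M1=0, M2=0, M3=1, M4=0, M5=0 → Y1=1, Y2=0; observed Y1=1, Y2=0. Eliminates M2 stuck-at-1, M2 inverted output, M3 stuck-at-0, M3 inverted output.
Test 3 (P=1, Q=0, R=0, S=1): fault-free M1=1, M2=1, M3=1, M4=0, M5=0 → Y1=1, Y2=0; observed Y1=1, Y2=0. Eliminates M1 inverted output.
Only M1 stuck-at-1 is consistent with every test.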